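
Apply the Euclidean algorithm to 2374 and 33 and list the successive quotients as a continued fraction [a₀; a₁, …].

[71; 1, 15, 2]

⌊2374/33⌋ = 71, remainder 31
⌊33/31⌋ = 1, remainder 2
⌊31/2⌋ = 15, remainder 1
⌊2/1⌋ = 2, remainder 0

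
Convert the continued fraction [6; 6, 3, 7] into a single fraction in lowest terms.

Work from the innermost term outward:
Start with 7.
3 + 1/(7/1) = 3 + 1/7 = 22/7
6 + 1/(22/7) = 6 + 7/22 = 139/22
6 + 1/(139/22) = 6 + 22/139 = 856/139

856/139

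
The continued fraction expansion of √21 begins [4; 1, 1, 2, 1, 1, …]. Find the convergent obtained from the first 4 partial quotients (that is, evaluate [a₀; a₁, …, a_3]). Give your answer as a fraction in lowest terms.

23/5

Use the convergent recurrence hₖ = aₖ·hₖ₋₁ + hₖ₋₂ (and likewise for the denominators kₖ):
a_0 = 4: 4/1
a_1 = 1: 5/1
a_2 = 1: 9/2
a_3 = 2: 23/5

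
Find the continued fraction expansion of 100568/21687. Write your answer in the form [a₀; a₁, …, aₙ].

[4; 1, 1, 1, 3, 9, 14, 15]

100568 = 4·21687 + 13820, so a_0 = 4
21687 = 1·13820 + 7867, so a_1 = 1
13820 = 1·7867 + 5953, so a_2 = 1
7867 = 1·5953 + 1914, so a_3 = 1
5953 = 3·1914 + 211, so a_4 = 3
1914 = 9·211 + 15, so a_5 = 9
211 = 14·15 + 1, so a_6 = 14
15 = 15·1 + 0, so a_7 = 15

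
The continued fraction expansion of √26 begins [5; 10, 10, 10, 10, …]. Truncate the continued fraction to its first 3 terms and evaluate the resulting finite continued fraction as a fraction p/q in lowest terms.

515/101

a_0 = 5: 5/1
a_1 = 10: 51/10
a_2 = 10: 515/101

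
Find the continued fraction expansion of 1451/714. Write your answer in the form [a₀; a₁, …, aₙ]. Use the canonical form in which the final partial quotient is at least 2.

[2; 31, 23]

Run the Euclidean algorithm, recording each quotient:
1451 ÷ 714 → quotient 2, remainder 23
714 ÷ 23 → quotient 31, remainder 1
23 ÷ 1 → quotient 23, remainder 0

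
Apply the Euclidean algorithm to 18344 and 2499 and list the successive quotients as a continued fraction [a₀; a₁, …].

18344 = 7·2499 + 851, so a_0 = 7
2499 = 2·851 + 797, so a_1 = 2
851 = 1·797 + 54, so a_2 = 1
797 = 14·54 + 41, so a_3 = 14
54 = 1·41 + 13, so a_4 = 1
41 = 3·13 + 2, so a_5 = 3
13 = 6·2 + 1, so a_6 = 6
2 = 2·1 + 0, so a_7 = 2

[7; 2, 1, 14, 1, 3, 6, 2]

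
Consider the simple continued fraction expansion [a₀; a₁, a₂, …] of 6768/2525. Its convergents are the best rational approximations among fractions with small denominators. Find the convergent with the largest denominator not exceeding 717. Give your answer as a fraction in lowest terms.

1627/607

List convergents until the denominator exceeds the bound:
a_0 = 2: 2/1  (≤ bound)
a_1 = 1: 3/1  (≤ bound)
a_2 = 2: 8/3  (≤ bound)
a_3 = 7: 59/22  (≤ bound)
a_4 = 1: 67/25  (≤ bound)
a_5 = 3: 260/97  (≤ bound)
a_6 = 6: 1627/607  (≤ bound)
a_7 = 4: 6768/2525  (> 717, stop)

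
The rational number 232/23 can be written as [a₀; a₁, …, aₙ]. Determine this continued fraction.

⌊232/23⌋ = 10, remainder 2
⌊23/2⌋ = 11, remainder 1
⌊2/1⌋ = 2, remainder 0

[10; 11, 2]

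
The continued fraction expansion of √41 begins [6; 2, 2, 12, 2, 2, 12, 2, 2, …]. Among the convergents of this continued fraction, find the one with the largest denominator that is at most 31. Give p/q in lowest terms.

a_0 = 6: 6/1  (≤ bound)
a_1 = 2: 13/2  (≤ bound)
a_2 = 2: 32/5  (≤ bound)
a_3 = 12: 397/62  (> 31, stop)

32/5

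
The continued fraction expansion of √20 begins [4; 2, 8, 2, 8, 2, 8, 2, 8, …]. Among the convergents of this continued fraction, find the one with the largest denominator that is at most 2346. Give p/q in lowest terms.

2889/646

a_0 = 4: 4/1  (≤ bound)
a_1 = 2: 9/2  (≤ bound)
a_2 = 8: 76/17  (≤ bound)
a_3 = 2: 161/36  (≤ bound)
a_4 = 8: 1364/305  (≤ bound)
a_5 = 2: 2889/646  (≤ bound)
a_6 = 8: 24476/5473  (> 2346, stop)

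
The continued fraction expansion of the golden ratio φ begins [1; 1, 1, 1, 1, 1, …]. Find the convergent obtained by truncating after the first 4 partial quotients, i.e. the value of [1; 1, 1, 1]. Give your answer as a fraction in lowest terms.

5/3

Start with 1.
1 + 1/(1/1) = 1 + 1/1 = 2/1
1 + 1/(2/1) = 1 + 1/2 = 3/2
1 + 1/(3/2) = 1 + 2/3 = 5/3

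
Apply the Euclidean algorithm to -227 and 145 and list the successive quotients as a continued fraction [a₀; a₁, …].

Repeatedly divide and take the remainder:
-227 = -2·145 + 63, so a_0 = -2
145 = 2·63 + 19, so a_1 = 2
63 = 3·19 + 6, so a_2 = 3
19 = 3·6 + 1, so a_3 = 3
6 = 6·1 + 0, so a_4 = 6

[-2; 2, 3, 3, 6]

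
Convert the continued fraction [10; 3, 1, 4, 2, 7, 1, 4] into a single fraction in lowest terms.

17784/1733

a_0 = 10: 10/1
a_1 = 3: 31/3
a_2 = 1: 41/4
a_3 = 4: 195/19
a_4 = 2: 431/42
a_5 = 7: 3212/313
a_6 = 1: 3643/355
a_7 = 4: 17784/1733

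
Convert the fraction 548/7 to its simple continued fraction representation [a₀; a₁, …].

Apply division with remainder until the remainder is 0:
⌊548/7⌋ = 78, remainder 2
⌊7/2⌋ = 3, remainder 1
⌊2/1⌋ = 2, remainder 0

[78; 3, 2]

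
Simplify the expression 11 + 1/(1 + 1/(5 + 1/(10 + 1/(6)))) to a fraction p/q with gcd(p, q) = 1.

a_0 = 11: 11/1
a_1 = 1: 12/1
a_2 = 5: 71/6
a_3 = 10: 722/61
a_4 = 6: 4403/372

4403/372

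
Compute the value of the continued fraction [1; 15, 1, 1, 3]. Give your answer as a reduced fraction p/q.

116/109

Start with 3.
1 + 1/(3/1) = 1 + 1/3 = 4/3
1 + 1/(4/3) = 1 + 3/4 = 7/4
15 + 1/(7/4) = 15 + 4/7 = 109/7
1 + 1/(109/7) = 1 + 7/109 = 116/109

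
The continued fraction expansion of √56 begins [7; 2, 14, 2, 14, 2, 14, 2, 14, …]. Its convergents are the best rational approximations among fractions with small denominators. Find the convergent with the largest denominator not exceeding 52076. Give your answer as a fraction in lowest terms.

194873/26041

a_0 = 7: 7/1  (≤ bound)
a_1 = 2: 15/2  (≤ bound)
a_2 = 14: 217/29  (≤ bound)
a_3 = 2: 449/60  (≤ bound)
a_4 = 14: 6503/869  (≤ bound)
a_5 = 2: 13455/1798  (≤ bound)
a_6 = 14: 194873/26041  (≤ bound)
a_7 = 2: 403201/53880  (> 52076, stop)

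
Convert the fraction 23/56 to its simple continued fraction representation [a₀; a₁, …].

23 = 0·56 + 23, so a_0 = 0
56 = 2·23 + 10, so a_1 = 2
23 = 2·10 + 3, so a_2 = 2
10 = 3·3 + 1, so a_3 = 3
3 = 3·1 + 0, so a_4 = 3

[0; 2, 2, 3, 3]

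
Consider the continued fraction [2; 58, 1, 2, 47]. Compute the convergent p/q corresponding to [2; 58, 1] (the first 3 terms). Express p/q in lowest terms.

a_0 = 2: 2/1
a_1 = 58: 117/58
a_2 = 1: 119/59

119/59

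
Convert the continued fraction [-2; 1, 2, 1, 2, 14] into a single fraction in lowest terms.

-201/158

Start with 14.
2 + 1/(14/1) = 2 + 1/14 = 29/14
1 + 1/(29/14) = 1 + 14/29 = 43/29
2 + 1/(43/29) = 2 + 29/43 = 115/43
1 + 1/(115/43) = 1 + 43/115 = 158/115
-2 + 1/(158/115) = -2 + 115/158 = -201/158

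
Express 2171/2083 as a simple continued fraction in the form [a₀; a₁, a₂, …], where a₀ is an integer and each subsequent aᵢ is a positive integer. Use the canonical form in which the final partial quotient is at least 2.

[1; 23, 1, 2, 29]

Apply division with remainder until the remainder is 0:
2171 = 1·2083 + 88, so a_0 = 1
2083 = 23·88 + 59, so a_1 = 23
88 = 1·59 + 29, so a_2 = 1
59 = 2·29 + 1, so a_3 = 2
29 = 29·1 + 0, so a_4 = 29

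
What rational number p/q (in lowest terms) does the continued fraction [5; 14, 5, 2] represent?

Start with 2.
5 + 1/(2/1) = 5 + 1/2 = 11/2
14 + 1/(11/2) = 14 + 2/11 = 156/11
5 + 1/(156/11) = 5 + 11/156 = 791/156

791/156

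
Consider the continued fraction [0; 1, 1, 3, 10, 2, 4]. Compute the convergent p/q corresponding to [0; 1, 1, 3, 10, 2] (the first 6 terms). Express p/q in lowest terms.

Start with 2.
10 + 1/(2/1) = 10 + 1/2 = 21/2
3 + 1/(21/2) = 3 + 2/21 = 65/21
1 + 1/(65/21) = 1 + 21/65 = 86/65
1 + 1/(86/65) = 1 + 65/86 = 151/86
0 + 1/(151/86) = 0 + 86/151 = 86/151

86/151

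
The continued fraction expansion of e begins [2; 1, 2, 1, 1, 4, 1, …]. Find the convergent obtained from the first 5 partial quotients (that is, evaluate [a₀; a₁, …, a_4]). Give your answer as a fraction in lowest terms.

a_0 = 2: 2/1
a_1 = 1: 3/1
a_2 = 2: 8/3
a_3 = 1: 11/4
a_4 = 1: 19/7

19/7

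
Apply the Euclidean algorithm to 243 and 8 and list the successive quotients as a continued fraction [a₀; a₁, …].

243 ÷ 8 → quotient 30, remainder 3
8 ÷ 3 → quotient 2, remainder 2
3 ÷ 2 → quotient 1, remainder 1
2 ÷ 1 → quotient 2, remainder 0

[30; 2, 1, 2]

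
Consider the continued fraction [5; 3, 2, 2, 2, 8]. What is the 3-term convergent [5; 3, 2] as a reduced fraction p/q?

Start with 2.
3 + 1/(2/1) = 3 + 1/2 = 7/2
5 + 1/(7/2) = 5 + 2/7 = 37/7

37/7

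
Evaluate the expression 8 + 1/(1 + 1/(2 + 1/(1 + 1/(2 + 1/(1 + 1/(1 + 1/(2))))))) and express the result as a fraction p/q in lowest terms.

585/67

a_0 = 8: 8/1
a_1 = 1: 9/1
a_2 = 2: 26/3
a_3 = 1: 35/4
a_4 = 2: 96/11
a_5 = 1: 131/15
a_6 = 1: 227/26
a_7 = 2: 585/67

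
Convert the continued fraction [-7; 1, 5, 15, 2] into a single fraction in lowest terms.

-1159/188

a_0 = -7: -7/1
a_1 = 1: -6/1
a_2 = 5: -37/6
a_3 = 15: -561/91
a_4 = 2: -1159/188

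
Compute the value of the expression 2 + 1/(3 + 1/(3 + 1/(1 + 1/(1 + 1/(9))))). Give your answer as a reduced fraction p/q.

a_0 = 2: 2/1
a_1 = 3: 7/3
a_2 = 3: 23/10
a_3 = 1: 30/13
a_4 = 1: 53/23
a_5 = 9: 507/220

507/220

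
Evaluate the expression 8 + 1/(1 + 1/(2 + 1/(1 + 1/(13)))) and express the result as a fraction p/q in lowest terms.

Build up convergents one term at a time:
a_0 = 8: 8/1
a_1 = 1: 9/1
a_2 = 2: 26/3
a_3 = 1: 35/4
a_4 = 13: 481/55

481/55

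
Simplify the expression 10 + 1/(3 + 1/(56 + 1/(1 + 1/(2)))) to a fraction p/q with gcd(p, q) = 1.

Start with 2.
1 + 1/(2/1) = 1 + 1/2 = 3/2
56 + 1/(3/2) = 56 + 2/3 = 170/3
3 + 1/(170/3) = 3 + 3/170 = 513/170
10 + 1/(513/170) = 10 + 170/513 = 5300/513

5300/513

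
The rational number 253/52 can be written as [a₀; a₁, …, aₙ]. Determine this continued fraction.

[4; 1, 6, 2, 3]

⌊253/52⌋ = 4, remainder 45
⌊52/45⌋ = 1, remainder 7
⌊45/7⌋ = 6, remainder 3
⌊7/3⌋ = 2, remainder 1
⌊3/1⌋ = 3, remainder 0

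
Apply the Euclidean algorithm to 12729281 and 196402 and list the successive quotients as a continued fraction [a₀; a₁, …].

⌊12729281/196402⌋ = 64, remainder 159553
⌊196402/159553⌋ = 1, remainder 36849
⌊159553/36849⌋ = 4, remainder 12157
⌊36849/12157⌋ = 3, remainder 378
⌊12157/378⌋ = 32, remainder 61
⌊378/61⌋ = 6, remainder 12
⌊61/12⌋ = 5, remainder 1
⌊12/1⌋ = 12, remainder 0

[64; 1, 4, 3, 32, 6, 5, 12]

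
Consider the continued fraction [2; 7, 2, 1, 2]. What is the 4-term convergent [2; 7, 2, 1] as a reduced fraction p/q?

Start with 1.
2 + 1/(1/1) = 2 + 1/1 = 3/1
7 + 1/(3/1) = 7 + 1/3 = 22/3
2 + 1/(22/3) = 2 + 3/22 = 47/22

47/22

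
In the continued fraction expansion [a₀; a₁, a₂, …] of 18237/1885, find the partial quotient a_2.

2

Run the Euclidean algorithm, recording each quotient:
18237 ÷ 1885 → quotient 9, remainder 1272
1885 ÷ 1272 → quotient 1, remainder 613
1272 ÷ 613 → quotient 2, remainder 46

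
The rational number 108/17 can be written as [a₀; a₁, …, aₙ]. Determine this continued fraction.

[6; 2, 1, 5]

Run the Euclidean algorithm, recording each quotient:
⌊108/17⌋ = 6, remainder 6
⌊17/6⌋ = 2, remainder 5
⌊6/5⌋ = 1, remainder 1
⌊5/1⌋ = 5, remainder 0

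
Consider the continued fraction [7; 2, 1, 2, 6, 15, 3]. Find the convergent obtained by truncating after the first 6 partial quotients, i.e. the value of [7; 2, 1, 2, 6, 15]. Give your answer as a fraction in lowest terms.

a_0 = 7: 7/1
a_1 = 2: 15/2
a_2 = 1: 22/3
a_3 = 2: 59/8
a_4 = 6: 376/51
a_5 = 15: 5699/773

5699/773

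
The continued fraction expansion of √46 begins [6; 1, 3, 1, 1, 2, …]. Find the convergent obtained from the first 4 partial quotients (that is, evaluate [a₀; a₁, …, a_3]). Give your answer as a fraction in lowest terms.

34/5

a_0 = 6: 6/1
a_1 = 1: 7/1
a_2 = 3: 27/4
a_3 = 1: 34/5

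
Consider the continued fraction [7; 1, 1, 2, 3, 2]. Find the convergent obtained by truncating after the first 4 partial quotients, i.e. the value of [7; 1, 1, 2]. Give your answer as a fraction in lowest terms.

38/5

Start with 2.
1 + 1/(2/1) = 1 + 1/2 = 3/2
1 + 1/(3/2) = 1 + 2/3 = 5/3
7 + 1/(5/3) = 7 + 3/5 = 38/5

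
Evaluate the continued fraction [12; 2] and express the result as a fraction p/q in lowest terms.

25/2

Start with 2.
12 + 1/(2/1) = 12 + 1/2 = 25/2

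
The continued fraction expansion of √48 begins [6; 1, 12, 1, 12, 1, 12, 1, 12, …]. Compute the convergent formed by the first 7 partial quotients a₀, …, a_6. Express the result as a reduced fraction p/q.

17466/2521

Work from the innermost term outward:
Start with 12.
1 + 1/(12/1) = 1 + 1/12 = 13/12
12 + 1/(13/12) = 12 + 12/13 = 168/13
1 + 1/(168/13) = 1 + 13/168 = 181/168
12 + 1/(181/168) = 12 + 168/181 = 2340/181
1 + 1/(2340/181) = 1 + 181/2340 = 2521/2340
6 + 1/(2521/2340) = 6 + 2340/2521 = 17466/2521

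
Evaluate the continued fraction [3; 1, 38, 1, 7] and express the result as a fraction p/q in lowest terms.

Collapse the nested fraction from the inside out:
Start with 7.
1 + 1/(7/1) = 1 + 1/7 = 8/7
38 + 1/(8/7) = 38 + 7/8 = 311/8
1 + 1/(311/8) = 1 + 8/311 = 319/311
3 + 1/(319/311) = 3 + 311/319 = 1268/319

1268/319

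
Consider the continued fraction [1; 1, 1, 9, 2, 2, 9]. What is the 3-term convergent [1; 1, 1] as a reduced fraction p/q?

Collapse the nested fraction from the inside out:
Start with 1.
1 + 1/(1/1) = 1 + 1/1 = 2/1
1 + 1/(2/1) = 1 + 1/2 = 3/2

3/2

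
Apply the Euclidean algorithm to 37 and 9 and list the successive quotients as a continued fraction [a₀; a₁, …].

[4; 9]

37 = 4·9 + 1, so a_0 = 4
9 = 9·1 + 0, so a_1 = 9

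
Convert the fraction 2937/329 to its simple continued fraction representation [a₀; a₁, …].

Run the Euclidean algorithm, recording each quotient:
2937 ÷ 329 → quotient 8, remainder 305
329 ÷ 305 → quotient 1, remainder 24
305 ÷ 24 → quotient 12, remainder 17
24 ÷ 17 → quotient 1, remainder 7
17 ÷ 7 → quotient 2, remainder 3
7 ÷ 3 → quotient 2, remainder 1
3 ÷ 1 → quotient 3, remainder 0

[8; 1, 12, 1, 2, 2, 3]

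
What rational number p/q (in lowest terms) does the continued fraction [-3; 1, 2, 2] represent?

Start with 2.
2 + 1/(2/1) = 2 + 1/2 = 5/2
1 + 1/(5/2) = 1 + 2/5 = 7/5
-3 + 1/(7/5) = -3 + 5/7 = -16/7

-16/7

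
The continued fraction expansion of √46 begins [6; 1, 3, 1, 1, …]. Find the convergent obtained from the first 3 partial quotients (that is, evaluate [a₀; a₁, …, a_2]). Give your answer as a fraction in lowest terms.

27/4

a_0 = 6: 6/1
a_1 = 1: 7/1
a_2 = 3: 27/4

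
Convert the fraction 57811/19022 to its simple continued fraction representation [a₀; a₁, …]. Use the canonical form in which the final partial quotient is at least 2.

Apply division with remainder until the remainder is 0:
57811 ÷ 19022 → quotient 3, remainder 745
19022 ÷ 745 → quotient 25, remainder 397
745 ÷ 397 → quotient 1, remainder 348
397 ÷ 348 → quotient 1, remainder 49
348 ÷ 49 → quotient 7, remainder 5
49 ÷ 5 → quotient 9, remainder 4
5 ÷ 4 → quotient 1, remainder 1
4 ÷ 1 → quotient 4, remainder 0

[3; 25, 1, 1, 7, 9, 1, 4]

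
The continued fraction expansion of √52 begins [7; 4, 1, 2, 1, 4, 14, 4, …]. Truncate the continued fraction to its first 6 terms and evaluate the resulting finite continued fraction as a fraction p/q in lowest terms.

649/90

Start with 4.
1 + 1/(4/1) = 1 + 1/4 = 5/4
2 + 1/(5/4) = 2 + 4/5 = 14/5
1 + 1/(14/5) = 1 + 5/14 = 19/14
4 + 1/(19/14) = 4 + 14/19 = 90/19
7 + 1/(90/19) = 7 + 19/90 = 649/90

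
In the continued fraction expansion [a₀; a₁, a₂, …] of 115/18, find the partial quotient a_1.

2

Run the Euclidean algorithm, recording each quotient:
⌊115/18⌋ = 6, remainder 7
⌊18/7⌋ = 2, remainder 4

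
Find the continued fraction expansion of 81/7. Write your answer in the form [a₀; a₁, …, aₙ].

81 ÷ 7 → quotient 11, remainder 4
7 ÷ 4 → quotient 1, remainder 3
4 ÷ 3 → quotient 1, remainder 1
3 ÷ 1 → quotient 3, remainder 0

[11; 1, 1, 3]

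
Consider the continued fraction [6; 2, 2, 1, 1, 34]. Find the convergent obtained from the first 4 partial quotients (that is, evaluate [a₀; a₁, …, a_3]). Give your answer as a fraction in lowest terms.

a_0 = 6: 6/1
a_1 = 2: 13/2
a_2 = 2: 32/5
a_3 = 1: 45/7

45/7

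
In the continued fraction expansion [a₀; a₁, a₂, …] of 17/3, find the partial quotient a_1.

1

⌊17/3⌋ = 5, remainder 2
⌊3/2⌋ = 1, remainder 1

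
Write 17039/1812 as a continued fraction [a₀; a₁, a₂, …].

⌊17039/1812⌋ = 9, remainder 731
⌊1812/731⌋ = 2, remainder 350
⌊731/350⌋ = 2, remainder 31
⌊350/31⌋ = 11, remainder 9
⌊31/9⌋ = 3, remainder 4
⌊9/4⌋ = 2, remainder 1
⌊4/1⌋ = 4, remainder 0

[9; 2, 2, 11, 3, 2, 4]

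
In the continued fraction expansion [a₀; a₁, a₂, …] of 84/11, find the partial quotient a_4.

3

84 = 7·11 + 7, so a_0 = 7
11 = 1·7 + 4, so a_1 = 1
7 = 1·4 + 3, so a_2 = 1
4 = 1·3 + 1, so a_3 = 1
3 = 3·1 + 0, so a_4 = 3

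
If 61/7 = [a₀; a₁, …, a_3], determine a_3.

Apply division with remainder until the remainder is 0:
⌊61/7⌋ = 8, remainder 5
⌊7/5⌋ = 1, remainder 2
⌊5/2⌋ = 2, remainder 1
⌊2/1⌋ = 2, remainder 0

2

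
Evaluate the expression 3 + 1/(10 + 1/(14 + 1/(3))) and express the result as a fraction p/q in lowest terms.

1342/433

Starting at the tail and folding back:
Start with 3.
14 + 1/(3/1) = 14 + 1/3 = 43/3
10 + 1/(43/3) = 10 + 3/43 = 433/43
3 + 1/(433/43) = 3 + 43/433 = 1342/433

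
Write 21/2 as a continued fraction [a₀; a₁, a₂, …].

21 ÷ 2 → quotient 10, remainder 1
2 ÷ 1 → quotient 2, remainder 0

[10; 2]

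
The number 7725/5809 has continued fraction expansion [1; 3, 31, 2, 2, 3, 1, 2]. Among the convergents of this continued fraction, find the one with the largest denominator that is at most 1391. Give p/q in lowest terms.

633/476

a_0 = 1: 1/1  (≤ bound)
a_1 = 3: 4/3  (≤ bound)
a_2 = 31: 125/94  (≤ bound)
a_3 = 2: 254/191  (≤ bound)
a_4 = 2: 633/476  (≤ bound)
a_5 = 3: 2153/1619  (> 1391, stop)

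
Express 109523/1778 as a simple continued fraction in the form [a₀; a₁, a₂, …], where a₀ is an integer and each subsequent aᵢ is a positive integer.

[61; 1, 1, 2, 39, 9]

109523 ÷ 1778 → quotient 61, remainder 1065
1778 ÷ 1065 → quotient 1, remainder 713
1065 ÷ 713 → quotient 1, remainder 352
713 ÷ 352 → quotient 2, remainder 9
352 ÷ 9 → quotient 39, remainder 1
9 ÷ 1 → quotient 9, remainder 0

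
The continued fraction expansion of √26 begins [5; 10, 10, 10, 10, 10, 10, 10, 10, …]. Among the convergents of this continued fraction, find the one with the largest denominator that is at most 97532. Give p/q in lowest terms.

List convergents until the denominator exceeds the bound:
a_0 = 5: 5/1  (≤ bound)
a_1 = 10: 51/10  (≤ bound)
a_2 = 10: 515/101  (≤ bound)
a_3 = 10: 5201/1020  (≤ bound)
a_4 = 10: 52525/10301  (≤ bound)
a_5 = 10: 530451/104030  (> 97532, stop)

52525/10301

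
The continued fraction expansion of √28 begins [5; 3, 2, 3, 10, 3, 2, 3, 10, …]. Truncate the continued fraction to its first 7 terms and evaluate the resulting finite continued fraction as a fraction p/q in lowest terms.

a_0 = 5: 5/1
a_1 = 3: 16/3
a_2 = 2: 37/7
a_3 = 3: 127/24
a_4 = 10: 1307/247
a_5 = 3: 4048/765
a_6 = 2: 9403/1777

9403/1777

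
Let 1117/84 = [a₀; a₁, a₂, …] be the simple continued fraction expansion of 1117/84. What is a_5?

2

Run the Euclidean algorithm, recording each quotient:
1117 = 13·84 + 25, so a_0 = 13
84 = 3·25 + 9, so a_1 = 3
25 = 2·9 + 7, so a_2 = 2
9 = 1·7 + 2, so a_3 = 1
7 = 3·2 + 1, so a_4 = 3
2 = 2·1 + 0, so a_5 = 2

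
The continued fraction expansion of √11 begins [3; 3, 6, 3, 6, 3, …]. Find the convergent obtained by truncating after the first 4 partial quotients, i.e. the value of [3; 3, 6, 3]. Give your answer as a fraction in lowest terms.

Build up convergents one term at a time:
a_0 = 3: 3/1
a_1 = 3: 10/3
a_2 = 6: 63/19
a_3 = 3: 199/60

199/60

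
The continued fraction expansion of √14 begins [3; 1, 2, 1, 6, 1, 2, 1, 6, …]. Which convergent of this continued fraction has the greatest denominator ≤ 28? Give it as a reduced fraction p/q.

a_0 = 3: 3/1  (≤ bound)
a_1 = 1: 4/1  (≤ bound)
a_2 = 2: 11/3  (≤ bound)
a_3 = 1: 15/4  (≤ bound)
a_4 = 6: 101/27  (≤ bound)
a_5 = 1: 116/31  (> 28, stop)

101/27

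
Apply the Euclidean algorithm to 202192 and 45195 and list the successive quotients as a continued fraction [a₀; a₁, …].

[4; 2, 9, 32, 2, 11, 1, 2]

Apply division with remainder until the remainder is 0:
⌊202192/45195⌋ = 4, remainder 21412
⌊45195/21412⌋ = 2, remainder 2371
⌊21412/2371⌋ = 9, remainder 73
⌊2371/73⌋ = 32, remainder 35
⌊73/35⌋ = 2, remainder 3
⌊35/3⌋ = 11, remainder 2
⌊3/2⌋ = 1, remainder 1
⌊2/1⌋ = 2, remainder 0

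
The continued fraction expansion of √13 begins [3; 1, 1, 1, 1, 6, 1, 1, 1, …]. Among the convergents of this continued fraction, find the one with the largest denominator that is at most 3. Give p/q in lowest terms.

11/3

a_0 = 3: 3/1  (≤ bound)
a_1 = 1: 4/1  (≤ bound)
a_2 = 1: 7/2  (≤ bound)
a_3 = 1: 11/3  (≤ bound)
a_4 = 1: 18/5  (> 3, stop)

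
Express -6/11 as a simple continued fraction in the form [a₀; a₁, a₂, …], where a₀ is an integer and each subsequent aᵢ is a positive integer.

-6 = -1·11 + 5, so a_0 = -1
11 = 2·5 + 1, so a_1 = 2
5 = 5·1 + 0, so a_2 = 5

[-1; 2, 5]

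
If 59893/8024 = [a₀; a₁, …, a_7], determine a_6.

2

59893 = 7·8024 + 3725, so a_0 = 7
8024 = 2·3725 + 574, so a_1 = 2
3725 = 6·574 + 281, so a_2 = 6
574 = 2·281 + 12, so a_3 = 2
281 = 23·12 + 5, so a_4 = 23
12 = 2·5 + 2, so a_5 = 2
5 = 2·2 + 1, so a_6 = 2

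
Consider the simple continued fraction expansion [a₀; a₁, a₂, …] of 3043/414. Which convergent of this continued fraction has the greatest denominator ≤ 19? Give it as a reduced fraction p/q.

125/17

a_0 = 7: 7/1  (≤ bound)
a_1 = 2: 15/2  (≤ bound)
a_2 = 1: 22/3  (≤ bound)
a_3 = 5: 125/17  (≤ bound)
a_4 = 1: 147/20  (> 19, stop)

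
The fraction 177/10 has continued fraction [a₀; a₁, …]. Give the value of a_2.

Run the Euclidean algorithm, recording each quotient:
⌊177/10⌋ = 17, remainder 7
⌊10/7⌋ = 1, remainder 3
⌊7/3⌋ = 2, remainder 1

2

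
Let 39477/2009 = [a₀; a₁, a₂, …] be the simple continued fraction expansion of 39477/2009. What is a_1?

1

⌊39477/2009⌋ = 19, remainder 1306
⌊2009/1306⌋ = 1, remainder 703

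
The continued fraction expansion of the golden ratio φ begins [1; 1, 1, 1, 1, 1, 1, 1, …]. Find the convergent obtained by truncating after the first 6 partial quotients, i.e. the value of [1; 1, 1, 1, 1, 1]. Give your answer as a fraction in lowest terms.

13/8

a_0 = 1: 1/1
a_1 = 1: 2/1
a_2 = 1: 3/2
a_3 = 1: 5/3
a_4 = 1: 8/5
a_5 = 1: 13/8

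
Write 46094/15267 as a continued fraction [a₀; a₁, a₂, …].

[3; 52, 9, 2, 4, 1, 2]

Apply division with remainder until the remainder is 0:
⌊46094/15267⌋ = 3, remainder 293
⌊15267/293⌋ = 52, remainder 31
⌊293/31⌋ = 9, remainder 14
⌊31/14⌋ = 2, remainder 3
⌊14/3⌋ = 4, remainder 2
⌊3/2⌋ = 1, remainder 1
⌊2/1⌋ = 2, remainder 0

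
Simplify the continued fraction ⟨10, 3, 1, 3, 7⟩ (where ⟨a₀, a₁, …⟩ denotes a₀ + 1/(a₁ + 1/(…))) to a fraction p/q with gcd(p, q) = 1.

Work from the innermost term outward:
Start with 7.
3 + 1/(7/1) = 3 + 1/7 = 22/7
1 + 1/(22/7) = 1 + 7/22 = 29/22
3 + 1/(29/22) = 3 + 22/29 = 109/29
10 + 1/(109/29) = 10 + 29/109 = 1119/109

1119/109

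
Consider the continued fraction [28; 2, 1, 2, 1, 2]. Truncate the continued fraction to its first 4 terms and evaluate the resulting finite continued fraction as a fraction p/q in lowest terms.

Start with 2.
1 + 1/(2/1) = 1 + 1/2 = 3/2
2 + 1/(3/2) = 2 + 2/3 = 8/3
28 + 1/(8/3) = 28 + 3/8 = 227/8

227/8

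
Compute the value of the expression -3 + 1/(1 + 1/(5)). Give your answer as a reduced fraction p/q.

Compute successive convergents:
a_0 = -3: -3/1
a_1 = 1: -2/1
a_2 = 5: -13/6

-13/6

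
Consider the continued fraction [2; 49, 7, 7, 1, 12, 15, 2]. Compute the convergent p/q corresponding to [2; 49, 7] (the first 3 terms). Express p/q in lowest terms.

695/344

Use the convergent recurrence hₖ = aₖ·hₖ₋₁ + hₖ₋₂ (and likewise for the denominators kₖ):
a_0 = 2: 2/1
a_1 = 49: 99/49
a_2 = 7: 695/344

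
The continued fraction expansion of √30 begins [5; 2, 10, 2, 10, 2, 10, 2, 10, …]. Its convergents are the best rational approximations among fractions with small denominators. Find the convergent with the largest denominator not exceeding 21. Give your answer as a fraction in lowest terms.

115/21

a_0 = 5: 5/1  (≤ bound)
a_1 = 2: 11/2  (≤ bound)
a_2 = 10: 115/21  (≤ bound)
a_3 = 2: 241/44  (> 21, stop)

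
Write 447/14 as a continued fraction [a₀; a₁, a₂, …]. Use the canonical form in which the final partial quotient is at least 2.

447 = 31·14 + 13, so a_0 = 31
14 = 1·13 + 1, so a_1 = 1
13 = 13·1 + 0, so a_2 = 13

[31; 1, 13]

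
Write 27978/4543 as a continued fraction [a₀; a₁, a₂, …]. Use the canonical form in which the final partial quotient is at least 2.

Repeatedly divide and take the remainder:
27978 ÷ 4543 → quotient 6, remainder 720
4543 ÷ 720 → quotient 6, remainder 223
720 ÷ 223 → quotient 3, remainder 51
223 ÷ 51 → quotient 4, remainder 19
51 ÷ 19 → quotient 2, remainder 13
19 ÷ 13 → quotient 1, remainder 6
13 ÷ 6 → quotient 2, remainder 1
6 ÷ 1 → quotient 6, remainder 0

[6; 6, 3, 4, 2, 1, 2, 6]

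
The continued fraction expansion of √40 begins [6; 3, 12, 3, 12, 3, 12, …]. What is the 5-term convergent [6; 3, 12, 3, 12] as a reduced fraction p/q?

Compute successive convergents:
a_0 = 6: 6/1
a_1 = 3: 19/3
a_2 = 12: 234/37
a_3 = 3: 721/114
a_4 = 12: 8886/1405

8886/1405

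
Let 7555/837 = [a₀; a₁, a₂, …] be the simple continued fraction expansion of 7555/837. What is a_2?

22

7555 ÷ 837 → quotient 9, remainder 22
837 ÷ 22 → quotient 38, remainder 1
22 ÷ 1 → quotient 22, remainder 0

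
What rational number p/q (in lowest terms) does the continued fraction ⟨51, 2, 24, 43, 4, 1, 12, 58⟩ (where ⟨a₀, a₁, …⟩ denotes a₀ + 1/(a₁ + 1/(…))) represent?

405541329/7876148

Start with 58.
12 + 1/(58/1) = 12 + 1/58 = 697/58
1 + 1/(697/58) = 1 + 58/697 = 755/697
4 + 1/(755/697) = 4 + 697/755 = 3717/755
43 + 1/(3717/755) = 43 + 755/3717 = 160586/3717
24 + 1/(160586/3717) = 24 + 3717/160586 = 3857781/160586
2 + 1/(3857781/160586) = 2 + 160586/3857781 = 7876148/3857781
51 + 1/(7876148/3857781) = 51 + 3857781/7876148 = 405541329/7876148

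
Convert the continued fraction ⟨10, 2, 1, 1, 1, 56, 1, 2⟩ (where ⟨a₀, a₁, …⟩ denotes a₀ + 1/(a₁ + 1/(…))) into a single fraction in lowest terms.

Start with 2.
1 + 1/(2/1) = 1 + 1/2 = 3/2
56 + 1/(3/2) = 56 + 2/3 = 170/3
1 + 1/(170/3) = 1 + 3/170 = 173/170
1 + 1/(173/170) = 1 + 170/173 = 343/173
1 + 1/(343/173) = 1 + 173/343 = 516/343
2 + 1/(516/343) = 2 + 343/516 = 1375/516
10 + 1/(1375/516) = 10 + 516/1375 = 14266/1375

14266/1375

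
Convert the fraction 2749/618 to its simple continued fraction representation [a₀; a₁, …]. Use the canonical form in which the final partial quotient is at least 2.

[4; 2, 4, 3, 21]

Apply division with remainder until the remainder is 0:
⌊2749/618⌋ = 4, remainder 277
⌊618/277⌋ = 2, remainder 64
⌊277/64⌋ = 4, remainder 21
⌊64/21⌋ = 3, remainder 1
⌊21/1⌋ = 21, remainder 0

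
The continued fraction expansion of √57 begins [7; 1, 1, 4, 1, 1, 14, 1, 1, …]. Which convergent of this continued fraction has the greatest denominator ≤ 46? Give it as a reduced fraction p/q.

a_0 = 7: 7/1  (≤ bound)
a_1 = 1: 8/1  (≤ bound)
a_2 = 1: 15/2  (≤ bound)
a_3 = 4: 68/9  (≤ bound)
a_4 = 1: 83/11  (≤ bound)
a_5 = 1: 151/20  (≤ bound)
a_6 = 14: 2197/291  (> 46, stop)

151/20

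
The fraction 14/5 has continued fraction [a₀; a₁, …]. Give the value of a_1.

1

14 = 2·5 + 4, so a_0 = 2
5 = 1·4 + 1, so a_1 = 1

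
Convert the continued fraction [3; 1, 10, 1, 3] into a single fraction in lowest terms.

a_0 = 3: 3/1
a_1 = 1: 4/1
a_2 = 10: 43/11
a_3 = 1: 47/12
a_4 = 3: 184/47

184/47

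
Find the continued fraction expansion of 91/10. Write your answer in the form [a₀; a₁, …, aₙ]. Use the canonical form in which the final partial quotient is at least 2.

[9; 10]

Repeatedly divide and take the remainder:
⌊91/10⌋ = 9, remainder 1
⌊10/1⌋ = 10, remainder 0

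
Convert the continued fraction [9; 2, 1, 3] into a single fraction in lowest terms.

103/11

Start with 3.
1 + 1/(3/1) = 1 + 1/3 = 4/3
2 + 1/(4/3) = 2 + 3/4 = 11/4
9 + 1/(11/4) = 9 + 4/11 = 103/11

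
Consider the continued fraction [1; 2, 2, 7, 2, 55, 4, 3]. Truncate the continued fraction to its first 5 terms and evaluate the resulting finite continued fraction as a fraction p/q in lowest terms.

Starting at the tail and folding back:
Start with 2.
7 + 1/(2/1) = 7 + 1/2 = 15/2
2 + 1/(15/2) = 2 + 2/15 = 32/15
2 + 1/(32/15) = 2 + 15/32 = 79/32
1 + 1/(79/32) = 1 + 32/79 = 111/79

111/79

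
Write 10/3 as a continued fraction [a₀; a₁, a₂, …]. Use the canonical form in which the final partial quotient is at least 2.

⌊10/3⌋ = 3, remainder 1
⌊3/1⌋ = 3, remainder 0

[3; 3]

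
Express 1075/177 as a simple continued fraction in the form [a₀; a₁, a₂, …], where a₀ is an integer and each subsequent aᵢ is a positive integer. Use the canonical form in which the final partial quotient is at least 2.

⌊1075/177⌋ = 6, remainder 13
⌊177/13⌋ = 13, remainder 8
⌊13/8⌋ = 1, remainder 5
⌊8/5⌋ = 1, remainder 3
⌊5/3⌋ = 1, remainder 2
⌊3/2⌋ = 1, remainder 1
⌊2/1⌋ = 2, remainder 0

[6; 13, 1, 1, 1, 1, 2]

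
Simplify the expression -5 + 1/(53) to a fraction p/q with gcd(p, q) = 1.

Work from the innermost term outward:
Start with 53.
-5 + 1/(53/1) = -5 + 1/53 = -264/53

-264/53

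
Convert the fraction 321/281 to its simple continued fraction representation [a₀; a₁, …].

[1; 7, 40]

Repeatedly divide and take the remainder:
321 = 1·281 + 40, so a_0 = 1
281 = 7·40 + 1, so a_1 = 7
40 = 40·1 + 0, so a_2 = 40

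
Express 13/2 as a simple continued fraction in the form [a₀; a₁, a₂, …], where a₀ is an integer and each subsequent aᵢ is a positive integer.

⌊13/2⌋ = 6, remainder 1
⌊2/1⌋ = 2, remainder 0

[6; 2]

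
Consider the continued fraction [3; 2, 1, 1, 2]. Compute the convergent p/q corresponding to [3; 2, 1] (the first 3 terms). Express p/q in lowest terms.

10/3

Starting at the tail and folding back:
Start with 1.
2 + 1/(1/1) = 2 + 1/1 = 3/1
3 + 1/(3/1) = 3 + 1/3 = 10/3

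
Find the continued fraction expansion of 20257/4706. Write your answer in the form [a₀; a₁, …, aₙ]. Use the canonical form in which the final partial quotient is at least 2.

[4; 3, 3, 1, 1, 11, 2, 8]

20257 ÷ 4706 → quotient 4, remainder 1433
4706 ÷ 1433 → quotient 3, remainder 407
1433 ÷ 407 → quotient 3, remainder 212
407 ÷ 212 → quotient 1, remainder 195
212 ÷ 195 → quotient 1, remainder 17
195 ÷ 17 → quotient 11, remainder 8
17 ÷ 8 → quotient 2, remainder 1
8 ÷ 1 → quotient 8, remainder 0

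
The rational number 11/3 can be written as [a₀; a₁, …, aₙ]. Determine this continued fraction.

[3; 1, 2]

Repeatedly divide and take the remainder:
11 ÷ 3 → quotient 3, remainder 2
3 ÷ 2 → quotient 1, remainder 1
2 ÷ 1 → quotient 2, remainder 0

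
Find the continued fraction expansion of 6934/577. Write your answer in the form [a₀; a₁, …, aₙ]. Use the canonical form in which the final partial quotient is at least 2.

⌊6934/577⌋ = 12, remainder 10
⌊577/10⌋ = 57, remainder 7
⌊10/7⌋ = 1, remainder 3
⌊7/3⌋ = 2, remainder 1
⌊3/1⌋ = 3, remainder 0

[12; 57, 1, 2, 3]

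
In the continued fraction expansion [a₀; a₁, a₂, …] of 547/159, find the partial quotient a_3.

1

⌊547/159⌋ = 3, remainder 70
⌊159/70⌋ = 2, remainder 19
⌊70/19⌋ = 3, remainder 13
⌊19/13⌋ = 1, remainder 6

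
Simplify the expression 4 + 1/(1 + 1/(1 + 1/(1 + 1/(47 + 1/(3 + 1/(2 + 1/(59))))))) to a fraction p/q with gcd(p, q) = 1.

a_0 = 4: 4/1
a_1 = 1: 5/1
a_2 = 1: 9/2
a_3 = 1: 14/3
a_4 = 47: 667/143
a_5 = 3: 2015/432
a_6 = 2: 4697/1007
a_7 = 59: 279138/59845

279138/59845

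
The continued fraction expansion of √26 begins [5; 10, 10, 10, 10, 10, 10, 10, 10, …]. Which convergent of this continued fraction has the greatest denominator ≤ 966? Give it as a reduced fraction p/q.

515/101

List convergents until the denominator exceeds the bound:
a_0 = 5: 5/1  (≤ bound)
a_1 = 10: 51/10  (≤ bound)
a_2 = 10: 515/101  (≤ bound)
a_3 = 10: 5201/1020  (> 966, stop)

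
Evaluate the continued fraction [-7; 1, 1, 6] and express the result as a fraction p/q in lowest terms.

Start with 6.
1 + 1/(6/1) = 1 + 1/6 = 7/6
1 + 1/(7/6) = 1 + 6/7 = 13/7
-7 + 1/(13/7) = -7 + 7/13 = -84/13

-84/13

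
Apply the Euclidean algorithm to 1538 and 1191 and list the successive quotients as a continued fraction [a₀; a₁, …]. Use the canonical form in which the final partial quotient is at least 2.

Run the Euclidean algorithm, recording each quotient:
1538 = 1·1191 + 347, so a_0 = 1
1191 = 3·347 + 150, so a_1 = 3
347 = 2·150 + 47, so a_2 = 2
150 = 3·47 + 9, so a_3 = 3
47 = 5·9 + 2, so a_4 = 5
9 = 4·2 + 1, so a_5 = 4
2 = 2·1 + 0, so a_6 = 2

[1; 3, 2, 3, 5, 4, 2]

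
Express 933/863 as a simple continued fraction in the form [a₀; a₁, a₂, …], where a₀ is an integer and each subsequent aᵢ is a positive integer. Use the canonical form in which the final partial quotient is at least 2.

[1; 12, 3, 23]

Apply division with remainder until the remainder is 0:
933 = 1·863 + 70, so a_0 = 1
863 = 12·70 + 23, so a_1 = 12
70 = 3·23 + 1, so a_2 = 3
23 = 23·1 + 0, so a_3 = 23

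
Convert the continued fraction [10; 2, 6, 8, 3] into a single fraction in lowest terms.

3463/331

Build up convergents one term at a time:
a_0 = 10: 10/1
a_1 = 2: 21/2
a_2 = 6: 136/13
a_3 = 8: 1109/106
a_4 = 3: 3463/331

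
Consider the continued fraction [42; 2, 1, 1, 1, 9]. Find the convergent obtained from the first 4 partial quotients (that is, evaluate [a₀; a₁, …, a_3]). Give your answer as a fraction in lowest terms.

Start with 1.
1 + 1/(1/1) = 1 + 1/1 = 2/1
2 + 1/(2/1) = 2 + 1/2 = 5/2
42 + 1/(5/2) = 42 + 2/5 = 212/5

212/5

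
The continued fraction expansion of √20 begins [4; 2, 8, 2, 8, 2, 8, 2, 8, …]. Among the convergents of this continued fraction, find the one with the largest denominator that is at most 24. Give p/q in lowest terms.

76/17

a_0 = 4: 4/1  (≤ bound)
a_1 = 2: 9/2  (≤ bound)
a_2 = 8: 76/17  (≤ bound)
a_3 = 2: 161/36  (> 24, stop)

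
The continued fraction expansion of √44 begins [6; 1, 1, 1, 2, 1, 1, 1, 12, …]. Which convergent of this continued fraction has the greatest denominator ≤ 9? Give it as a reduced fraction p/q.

53/8

List convergents until the denominator exceeds the bound:
a_0 = 6: 6/1  (≤ bound)
a_1 = 1: 7/1  (≤ bound)
a_2 = 1: 13/2  (≤ bound)
a_3 = 1: 20/3  (≤ bound)
a_4 = 2: 53/8  (≤ bound)
a_5 = 1: 73/11  (> 9, stop)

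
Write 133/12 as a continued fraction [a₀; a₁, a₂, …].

133 = 11·12 + 1, so a_0 = 11
12 = 12·1 + 0, so a_1 = 12

[11; 12]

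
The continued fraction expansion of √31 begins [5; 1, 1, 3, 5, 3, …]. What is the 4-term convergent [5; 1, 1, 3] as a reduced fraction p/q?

39/7

Build up convergents one term at a time:
a_0 = 5: 5/1
a_1 = 1: 6/1
a_2 = 1: 11/2
a_3 = 3: 39/7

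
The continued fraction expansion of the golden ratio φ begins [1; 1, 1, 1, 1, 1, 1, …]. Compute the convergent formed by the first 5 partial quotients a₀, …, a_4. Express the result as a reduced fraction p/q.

8/5

Starting at the tail and folding back:
Start with 1.
1 + 1/(1/1) = 1 + 1/1 = 2/1
1 + 1/(2/1) = 1 + 1/2 = 3/2
1 + 1/(3/2) = 1 + 2/3 = 5/3
1 + 1/(5/3) = 1 + 3/5 = 8/5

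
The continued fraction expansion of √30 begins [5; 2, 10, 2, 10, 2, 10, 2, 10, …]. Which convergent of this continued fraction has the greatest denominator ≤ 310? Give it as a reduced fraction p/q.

a_0 = 5: 5/1  (≤ bound)
a_1 = 2: 11/2  (≤ bound)
a_2 = 10: 115/21  (≤ bound)
a_3 = 2: 241/44  (≤ bound)
a_4 = 10: 2525/461  (> 310, stop)

241/44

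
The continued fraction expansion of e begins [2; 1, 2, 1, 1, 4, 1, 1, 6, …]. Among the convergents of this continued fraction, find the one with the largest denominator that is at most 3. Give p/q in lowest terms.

a_0 = 2: 2/1  (≤ bound)
a_1 = 1: 3/1  (≤ bound)
a_2 = 2: 8/3  (≤ bound)
a_3 = 1: 11/4  (> 3, stop)

8/3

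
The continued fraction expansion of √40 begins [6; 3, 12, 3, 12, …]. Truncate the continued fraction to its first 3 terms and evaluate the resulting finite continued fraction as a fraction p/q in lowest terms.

a_0 = 6: 6/1
a_1 = 3: 19/3
a_2 = 12: 234/37

234/37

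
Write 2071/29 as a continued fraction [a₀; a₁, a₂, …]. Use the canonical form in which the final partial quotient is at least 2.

[71; 2, 2, 2, 2]

Apply division with remainder until the remainder is 0:
2071 = 71·29 + 12, so a_0 = 71
29 = 2·12 + 5, so a_1 = 2
12 = 2·5 + 2, so a_2 = 2
5 = 2·2 + 1, so a_3 = 2
2 = 2·1 + 0, so a_4 = 2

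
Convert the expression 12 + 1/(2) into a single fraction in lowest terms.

25/2

Start with 2.
12 + 1/(2/1) = 12 + 1/2 = 25/2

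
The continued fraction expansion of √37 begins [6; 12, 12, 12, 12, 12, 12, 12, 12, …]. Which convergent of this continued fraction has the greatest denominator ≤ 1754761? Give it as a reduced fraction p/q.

a_0 = 6: 6/1  (≤ bound)
a_1 = 12: 73/12  (≤ bound)
a_2 = 12: 882/145  (≤ bound)
a_3 = 12: 10657/1752  (≤ bound)
a_4 = 12: 128766/21169  (≤ bound)
a_5 = 12: 1555849/255780  (≤ bound)
a_6 = 12: 18798954/3090529  (> 1754761, stop)

1555849/255780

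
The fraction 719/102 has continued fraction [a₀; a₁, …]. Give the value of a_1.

⌊719/102⌋ = 7, remainder 5
⌊102/5⌋ = 20, remainder 2

20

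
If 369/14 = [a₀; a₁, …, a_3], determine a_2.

1

369 = 26·14 + 5, so a_0 = 26
14 = 2·5 + 4, so a_1 = 2
5 = 1·4 + 1, so a_2 = 1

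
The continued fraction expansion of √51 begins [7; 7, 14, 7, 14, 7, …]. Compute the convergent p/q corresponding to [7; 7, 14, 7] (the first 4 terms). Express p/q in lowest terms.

4999/700

a_0 = 7: 7/1
a_1 = 7: 50/7
a_2 = 14: 707/99
a_3 = 7: 4999/700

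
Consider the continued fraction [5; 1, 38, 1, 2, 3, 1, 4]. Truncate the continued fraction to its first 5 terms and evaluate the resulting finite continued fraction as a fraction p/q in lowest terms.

Use the convergent recurrence hₖ = aₖ·hₖ₋₁ + hₖ₋₂ (and likewise for the denominators kₖ):
a_0 = 5: 5/1
a_1 = 1: 6/1
a_2 = 38: 233/39
a_3 = 1: 239/40
a_4 = 2: 711/119

711/119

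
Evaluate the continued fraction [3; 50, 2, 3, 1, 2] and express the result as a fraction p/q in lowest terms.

3808/1261

Starting at the tail and folding back:
Start with 2.
1 + 1/(2/1) = 1 + 1/2 = 3/2
3 + 1/(3/2) = 3 + 2/3 = 11/3
2 + 1/(11/3) = 2 + 3/11 = 25/11
50 + 1/(25/11) = 50 + 11/25 = 1261/25
3 + 1/(1261/25) = 3 + 25/1261 = 3808/1261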